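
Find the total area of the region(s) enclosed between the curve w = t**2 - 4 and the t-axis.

32/3

The curve meets the t-axis where t**2 - 4 = 0, i.e. (t - 2)*(t + 2) = 0, at t = -2, 2.
On [-2, 2] the curve lies below the axis; ∫[-2,2] (t**2 - 4) dt = -32/3, giving area 32/3.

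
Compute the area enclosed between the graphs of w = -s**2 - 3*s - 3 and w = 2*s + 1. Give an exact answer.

Set the curves equal: -s**2 - 3*s - 3 = 2*s + 1, so -s**2 - 5*s - 4 = 0, which factors as -(s + 1)*(s + 4) = 0. The curves meet at s = -4, -1.
On [-4, -1], w = -s**2 - 3*s - 3 is on top; that piece has area ∫[-4,-1] (-s**2 - 5*s - 4) ds = 9/2.

9/2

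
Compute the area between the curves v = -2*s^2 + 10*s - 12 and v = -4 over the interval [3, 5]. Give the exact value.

The difference (-2*s^2 + 10*s - 12) - (-4) = -2*s^2 + 10*s - 8 changes sign at s = 4 inside [3, 5], so split the integral there.
∫[3,4] (-2*s^2 + 10*s - 8) ds = 7/3.
∫[4,5] (-2*s^2 + 10*s - 8) ds = -11/3; the area of that piece is 11/3.
Total area = 7/3 + 11/3 = 6.

6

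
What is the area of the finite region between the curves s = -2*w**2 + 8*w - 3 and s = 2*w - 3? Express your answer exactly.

9

Both boundary curves give s as a function of w, so integrate with respect to w. Setting them equal: -2*w**2 + 6*w = 0, i.e. -2*w*(w - 3) = 0, so they meet at w = 0, 3.
For w in [0, 3], s = -2*w**2 + 8*w - 3 is on the right; area = ∫[0,3] (-2*w**2 + 6*w) dw = 9.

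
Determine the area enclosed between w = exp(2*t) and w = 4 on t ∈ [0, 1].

The difference (exp(2*t)) - (4) = exp(2*t) - 4 changes sign at t = log(2) inside [0, 1], so split the integral there.
∫[0,log(2)] (exp(2*t) - 4) dt = 3/2 - log(16); the area of that piece is -3/2 + log(16).
∫[log(2),1] (exp(2*t) - 4) dt = -6 + 4*log(2) + exp(2)/2.
Total area = (-3/2 + log(16)) + (-6 + 4*log(2) + exp(2)/2) = -15/2 + exp(2)/2 + 8*log(2).

-15/2 + exp(2)/2 + 8*log(2)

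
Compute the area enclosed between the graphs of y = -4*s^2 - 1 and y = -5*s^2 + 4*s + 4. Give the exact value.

Set the curves equal: -4*s^2 - 1 = -5*s^2 + 4*s + 4, so s^2 - 4*s - 5 = 0, which factors as (s - 5)*(s + 1) = 0. The curves meet at s = -1, 5.
On [-1, 5], y = -5*s^2 + 4*s + 4 is on top; that piece has area ∫[-1,5] (-(s^2 - 4*s - 5)) ds = 36.

36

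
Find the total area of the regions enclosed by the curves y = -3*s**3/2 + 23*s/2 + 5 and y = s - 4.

393/8

Set the curves equal: -3*s**3/2 + 23*s/2 + 5 = s - 4, so -3*s**3/2 + 21*s/2 + 9 = 0, which factors as -3*(s - 3)*(s + 1)*(s + 2)/2 = 0. The curves meet at s = -2, -1, 3.
On [-2, -1], y = s - 4 is on top; that piece has area ∫[-2,-1] (-(-3*s**3/2 + 21*s/2 + 9)) ds = 9/8.
On [-1, 3], y = -3*s**3/2 + 23*s/2 + 5 is on top; that piece has area ∫[-1,3] (-3*s**3/2 + 21*s/2 + 9) ds = 48.
Total enclosed area = 9/8 + 48 = 393/8.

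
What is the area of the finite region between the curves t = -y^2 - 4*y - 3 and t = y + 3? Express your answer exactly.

1/6

Both boundary curves give t as a function of y, so integrate with respect to y. Setting them equal: -y^2 - 5*y - 6 = 0, i.e. -(y + 2)*(y + 3) = 0, so they meet at y = -3, -2.
For y in [-3, -2], t = -y^2 - 4*y - 3 is on the right; area = ∫[-3,-2] (-y^2 - 5*y - 6) dy = 1/6.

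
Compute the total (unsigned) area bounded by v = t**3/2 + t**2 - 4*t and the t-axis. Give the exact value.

74/3

The curve meets the t-axis where t**3/2 + t**2 - 4*t = 0, i.e. t*(t - 2)*(t + 4)/2 = 0, at t = -4, 0, 2.
On [-4, 0] the curve lies above the axis; ∫[-4,0] (t**3/2 + t**2 - 4*t) dt = 64/3, giving area 64/3.
On [0, 2] the curve lies below the axis; ∫[0,2] (t**3/2 + t**2 - 4*t) dt = -10/3, giving area 10/3.
Total area = 64/3 + 10/3 = 74/3.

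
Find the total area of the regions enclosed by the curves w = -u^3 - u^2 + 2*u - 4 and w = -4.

Set the curves equal: -u^3 - u^2 + 2*u - 4 = -4, so -u^3 - u^2 + 2*u = 0, which factors as -u*(u - 1)*(u + 2) = 0. The curves meet at u = -2, 0, 1.
On [-2, 0], w = -4 is on top; that piece has area ∫[-2,0] (-(-u^3 - u^2 + 2*u)) du = 8/3.
On [0, 1], w = -u^3 - u^2 + 2*u - 4 is on top; that piece has area ∫[0,1] (-u^3 - u^2 + 2*u) du = 5/12.
Total enclosed area = 8/3 + 5/12 = 37/12.

37/12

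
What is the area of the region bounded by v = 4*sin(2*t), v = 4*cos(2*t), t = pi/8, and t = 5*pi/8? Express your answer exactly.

4*sqrt(2)

On [pi/8, 5*pi/8], (4*sin(2*t)) - (4*cos(2*t)) = 4*sin(2*t) - 4*cos(2*t) is ≥ 0 throughout, so the area is a single integral of |4*sin(2*t) - 4*cos(2*t)|.
∫[pi/8,5*pi/8] (4*sin(2*t) - 4*cos(2*t)) dt = 4*sqrt(2).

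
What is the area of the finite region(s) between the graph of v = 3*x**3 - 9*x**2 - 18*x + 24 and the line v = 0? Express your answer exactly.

The curve meets the x-axis where 3*x**3 - 9*x**2 - 18*x + 24 = 0, i.e. 3*(x - 4)*(x - 1)*(x + 2) = 0, at x = -2, 1, 4.
On [-2, 1] the curve lies above the axis; ∫[-2,1] (3*x**3 - 9*x**2 - 18*x + 24) dx = 243/4, giving area 243/4.
On [1, 4] the curve lies below the axis; ∫[1,4] (3*x**3 - 9*x**2 - 18*x + 24) dx = -243/4, giving area 243/4.
Total area = 243/4 + 243/4 = 243/2.

243/2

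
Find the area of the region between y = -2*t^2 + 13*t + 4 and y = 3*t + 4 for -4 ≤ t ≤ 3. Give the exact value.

449/3

The difference (-2*t^2 + 13*t + 4) - (3*t + 4) = -2*t^2 + 10*t changes sign at t = 0 inside [-4, 3], so split the integral there.
∫[-4,0] (-2*t^2 + 10*t) dt = -368/3; the area of that piece is 368/3.
∫[0,3] (-2*t^2 + 10*t) dt = 27.
Total area = 368/3 + 27 = 449/3.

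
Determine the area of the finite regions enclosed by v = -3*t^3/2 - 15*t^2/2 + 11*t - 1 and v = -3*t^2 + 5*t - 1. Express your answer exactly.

393/8

Set the curves equal: -3*t^3/2 - 15*t^2/2 + 11*t - 1 = -3*t^2 + 5*t - 1, so -3*t^3/2 - 9*t^2/2 + 6*t = 0, which factors as -3*t*(t - 1)*(t + 4)/2 = 0. The curves meet at t = -4, 0, 1.
On [-4, 0], v = -3*t^2 + 5*t - 1 is on top; that piece has area ∫[-4,0] (-(-3*t^3/2 - 9*t^2/2 + 6*t)) dt = 48.
On [0, 1], v = -3*t^3/2 - 15*t^2/2 + 11*t - 1 is on top; that piece has area ∫[0,1] (-3*t^3/2 - 9*t^2/2 + 6*t) dt = 9/8.
Total enclosed area = 48 + 9/8 = 393/8.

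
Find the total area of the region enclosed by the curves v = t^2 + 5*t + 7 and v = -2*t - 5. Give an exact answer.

1/6

Set the curves equal: t^2 + 5*t + 7 = -2*t - 5, so t^2 + 7*t + 12 = 0, which factors as (t + 3)*(t + 4) = 0. The curves meet at t = -4, -3.
On [-4, -3], v = -2*t - 5 is on top; that piece has area ∫[-4,-3] (-(t^2 + 7*t + 12)) dt = 1/6.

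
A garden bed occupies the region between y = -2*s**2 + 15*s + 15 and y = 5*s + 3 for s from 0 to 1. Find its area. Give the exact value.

On [0, 1], (-2*s**2 + 15*s + 15) - (5*s + 3) = -2*s**2 + 10*s + 12 is ≥ 0 throughout, so the area is a single integral of |-2*s**2 + 10*s + 12|.
∫[0,1] (-2*s**2 + 10*s + 12) ds = 49/3.

49/3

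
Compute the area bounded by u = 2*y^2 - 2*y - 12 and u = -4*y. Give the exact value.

125/3

Both boundary curves give u as a function of y, so integrate with respect to y. Setting them equal: 2*y^2 + 2*y - 12 = 0, i.e. 2*(y - 2)*(y + 3) = 0, so they meet at y = -3, 2.
For y in [-3, 2], u = 2*y^2 - 2*y - 12 is on the left; area = ∫[-3,2] (-(2*y^2 + 2*y - 12)) dy = 125/3.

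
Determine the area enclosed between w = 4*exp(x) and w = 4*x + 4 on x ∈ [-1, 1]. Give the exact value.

-8 - 4*exp(-1) + 4*exp(1)

On [-1, 1], (4*exp(x)) - (4*x + 4) = -4*x + 4*exp(x) - 4 is ≥ 0 throughout, so the area is a single integral of |-4*x + 4*exp(x) - 4|.
∫[-1,1] (-4*x + 4*exp(x) - 4) dx = -8 - 4*exp(-1) + 4*exp(1).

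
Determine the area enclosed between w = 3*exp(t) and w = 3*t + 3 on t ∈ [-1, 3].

-24 - 3*exp(-1) + 3*exp(3)

On [-1, 3], (3*exp(t)) - (3*t + 3) = -3*t + 3*exp(t) - 3 is ≥ 0 throughout, so the area is a single integral of |-3*t + 3*exp(t) - 3|.
∫[-1,3] (-3*t + 3*exp(t) - 3) dt = -24 - 3*exp(-1) + 3*exp(3).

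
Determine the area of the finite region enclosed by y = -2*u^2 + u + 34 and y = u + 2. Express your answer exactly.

512/3

Set the curves equal: -2*u^2 + u + 34 = u + 2, so -2*u^2 + 32 = 0, which factors as -2*(u - 4)*(u + 4) = 0. The curves meet at u = -4, 4.
On [-4, 4], y = -2*u^2 + u + 34 is on top; that piece has area ∫[-4,4] (-2*u^2 + 32) du = 512/3.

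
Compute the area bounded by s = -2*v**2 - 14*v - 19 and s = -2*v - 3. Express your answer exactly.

8/3

Both boundary curves give s as a function of v, so integrate with respect to v. Setting them equal: -2*v**2 - 12*v - 16 = 0, i.e. -2*(v + 2)*(v + 4) = 0, so they meet at v = -4, -2.
For v in [-4, -2], s = -2*v**2 - 14*v - 19 is on the right; area = ∫[-4,-2] (-2*v**2 - 12*v - 16) dv = 8/3.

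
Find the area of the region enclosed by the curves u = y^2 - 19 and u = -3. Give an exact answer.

256/3

Both boundary curves give u as a function of y, so integrate with respect to y. Setting them equal: y^2 - 16 = 0, i.e. (y - 4)*(y + 4) = 0, so they meet at y = -4, 4.
For y in [-4, 4], u = y^2 - 19 is on the left; area = ∫[-4,4] (-(y^2 - 16)) dy = 256/3.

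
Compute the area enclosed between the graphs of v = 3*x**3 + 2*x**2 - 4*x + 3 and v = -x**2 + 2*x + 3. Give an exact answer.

37/4

Set the curves equal: 3*x**3 + 2*x**2 - 4*x + 3 = -x**2 + 2*x + 3, so 3*x**3 + 3*x**2 - 6*x = 0, which factors as 3*x*(x - 1)*(x + 2) = 0. The curves meet at x = -2, 0, 1.
On [-2, 0], v = 3*x**3 + 2*x**2 - 4*x + 3 is on top; that piece has area ∫[-2,0] (3*x**3 + 3*x**2 - 6*x) dx = 8.
On [0, 1], v = -x**2 + 2*x + 3 is on top; that piece has area ∫[0,1] (-(3*x**3 + 3*x**2 - 6*x)) dx = 5/4.
Total enclosed area = 8 + 5/4 = 37/4.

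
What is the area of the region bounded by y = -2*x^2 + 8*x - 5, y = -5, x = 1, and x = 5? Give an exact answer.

68/3

The difference (-2*x^2 + 8*x - 5) - (-5) = -2*x^2 + 8*x changes sign at x = 4 inside [1, 5], so split the integral there.
∫[1,4] (-2*x^2 + 8*x) dx = 18.
∫[4,5] (-2*x^2 + 8*x) dx = -14/3; the area of that piece is 14/3.
Total area = 18 + 14/3 = 68/3.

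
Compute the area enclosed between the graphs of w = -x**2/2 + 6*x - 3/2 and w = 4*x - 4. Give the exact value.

18

Set the curves equal: -x**2/2 + 6*x - 3/2 = 4*x - 4, so -x**2/2 + 2*x + 5/2 = 0, which factors as -(x - 5)*(x + 1)/2 = 0. The curves meet at x = -1, 5.
On [-1, 5], w = -x**2/2 + 6*x - 3/2 is on top; that piece has area ∫[-1,5] (-x**2/2 + 2*x + 5/2) dx = 18.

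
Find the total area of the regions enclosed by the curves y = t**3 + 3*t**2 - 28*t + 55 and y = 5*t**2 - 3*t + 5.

2459/6

Set the curves equal: t**3 + 3*t**2 - 28*t + 55 = 5*t**2 - 3*t + 5, so t**3 - 2*t**2 - 25*t + 50 = 0, which factors as (t - 5)*(t - 2)*(t + 5) = 0. The curves meet at t = -5, 2, 5.
On [-5, 2], y = t**3 + 3*t**2 - 28*t + 55 is on top; that piece has area ∫[-5,2] (t**3 - 2*t**2 - 25*t + 50) dt = 4459/12.
On [2, 5], y = 5*t**2 - 3*t + 5 is on top; that piece has area ∫[2,5] (-(t**3 - 2*t**2 - 25*t + 50)) dt = 153/4.
Total enclosed area = 4459/12 + 153/4 = 2459/6.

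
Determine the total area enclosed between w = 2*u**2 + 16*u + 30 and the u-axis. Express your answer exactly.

8/3

The curve meets the u-axis where 2*u**2 + 16*u + 30 = 0, i.e. 2*(u + 3)*(u + 5) = 0, at u = -5, -3.
On [-5, -3] the curve lies below the axis; ∫[-5,-3] (2*u**2 + 16*u + 30) du = -8/3, giving area 8/3.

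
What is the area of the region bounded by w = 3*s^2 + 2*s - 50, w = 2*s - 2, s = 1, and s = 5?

94

The difference (3*s^2 + 2*s - 50) - (2*s - 2) = 3*s^2 - 48 changes sign at s = 4 inside [1, 5], so split the integral there.
∫[1,4] (3*s^2 - 48) ds = -81; the area of that piece is 81.
∫[4,5] (3*s^2 - 48) ds = 13.
Total area = 81 + 13 = 94.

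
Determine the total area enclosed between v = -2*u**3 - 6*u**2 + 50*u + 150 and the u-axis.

1048

The curve meets the u-axis where -2*u**3 - 6*u**2 + 50*u + 150 = 0, i.e. -2*(u - 5)*(u + 3)*(u + 5) = 0, at u = -5, -3, 5.
On [-5, -3] the curve lies below the axis; ∫[-5,-3] (-2*u**3 - 6*u**2 + 50*u + 150) du = -24, giving area 24.
On [-3, 5] the curve lies above the axis; ∫[-3,5] (-2*u**3 - 6*u**2 + 50*u + 150) du = 1024, giving area 1024.
Total area = 24 + 1024 = 1048.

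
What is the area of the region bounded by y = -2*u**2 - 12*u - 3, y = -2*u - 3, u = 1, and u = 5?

608/3

On [1, 5], (-2*u**2 - 12*u - 3) - (-2*u - 3) = -2*u**2 - 10*u is ≤ 0 throughout, so the area is a single integral of |-2*u**2 - 10*u|.
∫[1,5] (-2*u**2 - 10*u) du = -608/3; the area of that piece is 608/3.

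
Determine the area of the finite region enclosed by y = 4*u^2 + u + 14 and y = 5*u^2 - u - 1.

256/3

Set the curves equal: 4*u^2 + u + 14 = 5*u^2 - u - 1, so -u^2 + 2*u + 15 = 0, which factors as -(u - 5)*(u + 3) = 0. The curves meet at u = -3, 5.
On [-3, 5], y = 4*u^2 + u + 14 is on top; that piece has area ∫[-3,5] (-u^2 + 2*u + 15) du = 256/3.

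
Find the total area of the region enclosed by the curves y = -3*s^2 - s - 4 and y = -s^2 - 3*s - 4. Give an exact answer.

Set the curves equal: -3*s^2 - s - 4 = -s^2 - 3*s - 4, so -2*s^2 + 2*s = 0, which factors as -2*s*(s - 1) = 0. The curves meet at s = 0, 1.
On [0, 1], y = -3*s^2 - s - 4 is on top; that piece has area ∫[0,1] (-2*s^2 + 2*s) ds = 1/3.

1/3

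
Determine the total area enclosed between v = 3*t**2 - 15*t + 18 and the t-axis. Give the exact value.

1/2

The curve meets the t-axis where 3*t**2 - 15*t + 18 = 0, i.e. 3*(t - 3)*(t - 2) = 0, at t = 2, 3.
On [2, 3] the curve lies below the axis; ∫[2,3] (3*t**2 - 15*t + 18) dt = -1/2, giving area 1/2.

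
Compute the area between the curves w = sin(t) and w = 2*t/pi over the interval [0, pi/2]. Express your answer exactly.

On [0, pi/2], (sin(t)) - (2*t/pi) = -2*t/pi + sin(t) is ≥ 0 throughout, so the area is a single integral of |-2*t/pi + sin(t)|.
∫[0,pi/2] (-2*t/pi + sin(t)) dt = 1 - pi/4.

1 - pi/4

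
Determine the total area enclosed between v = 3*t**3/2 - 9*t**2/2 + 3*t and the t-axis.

The curve meets the t-axis where 3*t**3/2 - 9*t**2/2 + 3*t = 0, i.e. 3*t*(t - 2)*(t - 1)/2 = 0, at t = 0, 1, 2.
On [0, 1] the curve lies above the axis; ∫[0,1] (3*t**3/2 - 9*t**2/2 + 3*t) dt = 3/8, giving area 3/8.
On [1, 2] the curve lies below the axis; ∫[1,2] (3*t**3/2 - 9*t**2/2 + 3*t) dt = -3/8, giving area 3/8.
Total area = 3/8 + 3/8 = 3/4.

3/4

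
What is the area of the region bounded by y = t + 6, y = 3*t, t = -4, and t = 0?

On [-4, 0], (t + 6) - (3*t) = -2*t + 6 is ≥ 0 throughout, so the area is a single integral of |-2*t + 6|.
∫[-4,0] (-2*t + 6) dt = 40.

40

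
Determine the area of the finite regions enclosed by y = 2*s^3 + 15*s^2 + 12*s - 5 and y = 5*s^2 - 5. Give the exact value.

Set the curves equal: 2*s^3 + 15*s^2 + 12*s - 5 = 5*s^2 - 5, so 2*s^3 + 10*s^2 + 12*s = 0, which factors as 2*s*(s + 2)*(s + 3) = 0. The curves meet at s = -3, -2, 0.
On [-3, -2], y = 2*s^3 + 15*s^2 + 12*s - 5 is on top; that piece has area ∫[-3,-2] (2*s^3 + 10*s^2 + 12*s) ds = 5/6.
On [-2, 0], y = 5*s^2 - 5 is on top; that piece has area ∫[-2,0] (-(2*s^3 + 10*s^2 + 12*s)) ds = 16/3.
Total enclosed area = 5/6 + 16/3 = 37/6.

37/6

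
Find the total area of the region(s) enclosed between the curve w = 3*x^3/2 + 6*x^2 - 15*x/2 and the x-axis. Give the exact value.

443/4

The curve meets the x-axis where 3*x^3/2 + 6*x^2 - 15*x/2 = 0, i.e. 3*x*(x - 1)*(x + 5)/2 = 0, at x = -5, 0, 1.
On [-5, 0] the curve lies above the axis; ∫[-5,0] (3*x^3/2 + 6*x^2 - 15*x/2) dx = 875/8, giving area 875/8.
On [0, 1] the curve lies below the axis; ∫[0,1] (3*x^3/2 + 6*x^2 - 15*x/2) dx = -11/8, giving area 11/8.
Total area = 875/8 + 11/8 = 443/4.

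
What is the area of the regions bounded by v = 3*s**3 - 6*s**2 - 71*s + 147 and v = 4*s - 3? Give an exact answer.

Set the curves equal: 3*s**3 - 6*s**2 - 71*s + 147 = 4*s - 3, so 3*s**3 - 6*s**2 - 75*s + 150 = 0, which factors as 3*(s - 5)*(s - 2)*(s + 5) = 0. The curves meet at s = -5, 2, 5.
On [-5, 2], v = 3*s**3 - 6*s**2 - 71*s + 147 is on top; that piece has area ∫[-5,2] (3*s**3 - 6*s**2 - 75*s + 150) ds = 4459/4.
On [2, 5], v = 4*s - 3 is on top; that piece has area ∫[2,5] (-(3*s**3 - 6*s**2 - 75*s + 150)) ds = 459/4.
Total enclosed area = 4459/4 + 459/4 = 2459/2.

2459/2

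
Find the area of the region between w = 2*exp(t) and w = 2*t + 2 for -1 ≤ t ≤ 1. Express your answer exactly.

-4 - 2*exp(-1) + 2*exp(1)

On [-1, 1], (2*exp(t)) - (2*t + 2) = -2*t + 2*exp(t) - 2 is ≥ 0 throughout, so the area is a single integral of |-2*t + 2*exp(t) - 2|.
∫[-1,1] (-2*t + 2*exp(t) - 2) dt = -4 - 2*exp(-1) + 2*exp(1).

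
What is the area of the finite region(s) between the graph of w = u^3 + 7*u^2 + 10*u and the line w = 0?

253/12

The curve meets the u-axis where u^3 + 7*u^2 + 10*u = 0, i.e. u*(u + 2)*(u + 5) = 0, at u = -5, -2, 0.
On [-5, -2] the curve lies above the axis; ∫[-5,-2] (u^3 + 7*u^2 + 10*u) du = 63/4, giving area 63/4.
On [-2, 0] the curve lies below the axis; ∫[-2,0] (u^3 + 7*u^2 + 10*u) du = -16/3, giving area 16/3.
Total area = 63/4 + 16/3 = 253/12.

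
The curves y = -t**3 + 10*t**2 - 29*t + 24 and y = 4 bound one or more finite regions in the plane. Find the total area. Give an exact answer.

Set the curves equal: -t**3 + 10*t**2 - 29*t + 24 = 4, so -t**3 + 10*t**2 - 29*t + 20 = 0, which factors as -(t - 5)*(t - 4)*(t - 1) = 0. The curves meet at t = 1, 4, 5.
On [1, 4], y = 4 is on top; that piece has area ∫[1,4] (-(-t**3 + 10*t**2 - 29*t + 20)) dt = 45/4.
On [4, 5], y = -t**3 + 10*t**2 - 29*t + 24 is on top; that piece has area ∫[4,5] (-t**3 + 10*t**2 - 29*t + 20) dt = 7/12.
Total enclosed area = 45/4 + 7/12 = 71/6.

71/6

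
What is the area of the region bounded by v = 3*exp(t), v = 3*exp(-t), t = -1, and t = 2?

-12 + 3*exp(-2) + 3*exp(-1) + 3*exp(1) + 3*exp(2)

The difference (3*exp(t)) - (3*exp(-t)) = 3*exp(t) - 3*exp(-t) changes sign at t = 0 inside [-1, 2], so split the integral there.
∫[-1,0] (3*exp(t) - 3*exp(-t)) dt = -3*exp(1) - 3*exp(-1) + 6; the area of that piece is -6 + 3*exp(-1) + 3*exp(1).
∫[0,2] (3*exp(t) - 3*exp(-t)) dt = -6 + 3*exp(-2) + 3*exp(2).
Total area = (-6 + 3*exp(-1) + 3*exp(1)) + (-6 + 3*exp(-2) + 3*exp(2)) = -12 + 3*exp(-2) + 3*exp(-1) + 3*exp(1) + 3*exp(2).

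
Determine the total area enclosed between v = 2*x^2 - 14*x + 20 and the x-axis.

9

The curve meets the x-axis where 2*x^2 - 14*x + 20 = 0, i.e. 2*(x - 5)*(x - 2) = 0, at x = 2, 5.
On [2, 5] the curve lies below the axis; ∫[2,5] (2*x^2 - 14*x + 20) dx = -9, giving area 9.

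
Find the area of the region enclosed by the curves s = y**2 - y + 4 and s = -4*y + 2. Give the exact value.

1/6

Both boundary curves give s as a function of y, so integrate with respect to y. Setting them equal: y**2 + 3*y + 2 = 0, i.e. (y + 1)*(y + 2) = 0, so they meet at y = -2, -1.
For y in [-2, -1], s = y**2 - y + 4 is on the left; area = ∫[-2,-1] (-(y**2 + 3*y + 2)) dy = 1/6.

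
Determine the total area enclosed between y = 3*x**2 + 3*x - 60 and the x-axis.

729/2

The curve meets the x-axis where 3*x**2 + 3*x - 60 = 0, i.e. 3*(x - 4)*(x + 5) = 0, at x = -5, 4.
On [-5, 4] the curve lies below the axis; ∫[-5,4] (3*x**2 + 3*x - 60) dx = -729/2, giving area 729/2.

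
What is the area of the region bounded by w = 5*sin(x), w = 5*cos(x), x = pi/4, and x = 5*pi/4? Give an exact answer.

10*sqrt(2)

On [pi/4, 5*pi/4], (5*sin(x)) - (5*cos(x)) = 5*sin(x) - 5*cos(x) is ≥ 0 throughout, so the area is a single integral of |5*sin(x) - 5*cos(x)|.
∫[pi/4,5*pi/4] (5*sin(x) - 5*cos(x)) dx = 10*sqrt(2).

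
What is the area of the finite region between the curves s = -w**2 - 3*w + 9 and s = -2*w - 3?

Both boundary curves give s as a function of w, so integrate with respect to w. Setting them equal: -w**2 - w + 12 = 0, i.e. -(w - 3)*(w + 4) = 0, so they meet at w = -4, 3.
For w in [-4, 3], s = -w**2 - 3*w + 9 is on the right; area = ∫[-4,3] (-w**2 - w + 12) dw = 343/6.

343/6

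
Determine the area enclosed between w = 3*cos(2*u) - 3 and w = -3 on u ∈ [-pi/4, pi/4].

3

On [-pi/4, pi/4], (3*cos(2*u) - 3) - (-3) = 3*cos(2*u) is ≥ 0 throughout, so the area is a single integral of |3*cos(2*u)|.
∫[-pi/4,pi/4] (3*cos(2*u)) du = 3.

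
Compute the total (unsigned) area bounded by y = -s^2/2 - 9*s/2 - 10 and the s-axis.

1/12

The curve meets the s-axis where -s^2/2 - 9*s/2 - 10 = 0, i.e. -(s + 4)*(s + 5)/2 = 0, at s = -5, -4.
On [-5, -4] the curve lies above the axis; ∫[-5,-4] (-s^2/2 - 9*s/2 - 10) ds = 1/12, giving area 1/12.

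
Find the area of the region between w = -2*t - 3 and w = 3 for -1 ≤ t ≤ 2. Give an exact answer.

On [-1, 2], (-2*t - 3) - (3) = -2*t - 6 is ≤ 0 throughout, so the area is a single integral of |-2*t - 6|.
∫[-1,2] (-2*t - 6) dt = -21; the area of that piece is 21.

21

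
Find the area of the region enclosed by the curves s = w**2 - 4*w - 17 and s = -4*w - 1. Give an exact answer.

Both boundary curves give s as a function of w, so integrate with respect to w. Setting them equal: w**2 - 16 = 0, i.e. (w - 4)*(w + 4) = 0, so they meet at w = -4, 4.
For w in [-4, 4], s = w**2 - 4*w - 17 is on the left; area = ∫[-4,4] (-(w**2 - 16)) dw = 256/3.

256/3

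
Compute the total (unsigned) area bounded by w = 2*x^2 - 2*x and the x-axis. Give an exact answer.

1/3

The curve meets the x-axis where 2*x^2 - 2*x = 0, i.e. 2*x*(x - 1) = 0, at x = 0, 1.
On [0, 1] the curve lies below the axis; ∫[0,1] (2*x^2 - 2*x) dx = -1/3, giving area 1/3.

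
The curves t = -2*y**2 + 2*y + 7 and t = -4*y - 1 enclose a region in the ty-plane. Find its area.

Both boundary curves give t as a function of y, so integrate with respect to y. Setting them equal: -2*y**2 + 6*y + 8 = 0, i.e. -2*(y - 4)*(y + 1) = 0, so they meet at y = -1, 4.
For y in [-1, 4], t = -2*y**2 + 2*y + 7 is on the right; area = ∫[-1,4] (-2*y**2 + 6*y + 8) dy = 125/3.

125/3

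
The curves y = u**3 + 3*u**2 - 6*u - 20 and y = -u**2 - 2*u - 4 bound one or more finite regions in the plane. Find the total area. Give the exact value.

Set the curves equal: u**3 + 3*u**2 - 6*u - 20 = -u**2 - 2*u - 4, so u**3 + 4*u**2 - 4*u - 16 = 0, which factors as (u - 2)*(u + 2)*(u + 4) = 0. The curves meet at u = -4, -2, 2.
On [-4, -2], y = u**3 + 3*u**2 - 6*u - 20 is on top; that piece has area ∫[-4,-2] (u**3 + 4*u**2 - 4*u - 16) du = 20/3.
On [-2, 2], y = -u**2 - 2*u - 4 is on top; that piece has area ∫[-2,2] (-(u**3 + 4*u**2 - 4*u - 16)) du = 128/3.
Total enclosed area = 20/3 + 128/3 = 148/3.

148/3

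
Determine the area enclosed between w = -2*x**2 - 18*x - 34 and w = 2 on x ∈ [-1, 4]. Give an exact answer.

1075/3

On [-1, 4], (-2*x**2 - 18*x - 34) - (2) = -2*x**2 - 18*x - 36 is ≤ 0 throughout, so the area is a single integral of |-2*x**2 - 18*x - 36|.
∫[-1,4] (-2*x**2 - 18*x - 36) dx = -1075/3; the area of that piece is 1075/3.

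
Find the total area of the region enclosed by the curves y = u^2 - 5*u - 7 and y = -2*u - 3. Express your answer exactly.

Set the curves equal: u^2 - 5*u - 7 = -2*u - 3, so u^2 - 3*u - 4 = 0, which factors as (u - 4)*(u + 1) = 0. The curves meet at u = -1, 4.
On [-1, 4], y = -2*u - 3 is on top; that piece has area ∫[-1,4] (-(u^2 - 3*u - 4)) du = 125/6.

125/6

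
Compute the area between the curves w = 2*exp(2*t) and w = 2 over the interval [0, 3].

On [0, 3], (2*exp(2*t)) - (2) = 2*exp(2*t) - 2 is ≥ 0 throughout, so the area is a single integral of |2*exp(2*t) - 2|.
∫[0,3] (2*exp(2*t) - 2) dt = -7 + exp(6).

-7 + exp(6)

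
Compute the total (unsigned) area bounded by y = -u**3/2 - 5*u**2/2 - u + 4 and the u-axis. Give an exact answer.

The curve meets the u-axis where -u**3/2 - 5*u**2/2 - u + 4 = 0, i.e. -(u - 1)*(u + 2)*(u + 4)/2 = 0, at u = -4, -2, 1.
On [-4, -2] the curve lies below the axis; ∫[-4,-2] (-u**3/2 - 5*u**2/2 - u + 4) du = -8/3, giving area 8/3.
On [-2, 1] the curve lies above the axis; ∫[-2,1] (-u**3/2 - 5*u**2/2 - u + 4) du = 63/8, giving area 63/8.
Total area = 8/3 + 63/8 = 253/24.

253/24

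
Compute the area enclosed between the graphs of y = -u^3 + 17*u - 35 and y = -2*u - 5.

517/2

Set the curves equal: -u^3 + 17*u - 35 = -2*u - 5, so -u^3 + 19*u - 30 = 0, which factors as -(u - 3)*(u - 2)*(u + 5) = 0. The curves meet at u = -5, 2, 3.
On [-5, 2], y = -2*u - 5 is on top; that piece has area ∫[-5,2] (-(-u^3 + 19*u - 30)) du = 1029/4.
On [2, 3], y = -u^3 + 17*u - 35 is on top; that piece has area ∫[2,3] (-u^3 + 19*u - 30) du = 5/4.
Total enclosed area = 1029/4 + 5/4 = 517/2.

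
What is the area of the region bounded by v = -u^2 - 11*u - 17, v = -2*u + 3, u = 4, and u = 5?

On [4, 5], (-u^2 - 11*u - 17) - (-2*u + 3) = -u^2 - 9*u - 20 is ≤ 0 throughout, so the area is a single integral of |-u^2 - 9*u - 20|.
∫[4,5] (-u^2 - 9*u - 20) du = -485/6; the area of that piece is 485/6.

485/6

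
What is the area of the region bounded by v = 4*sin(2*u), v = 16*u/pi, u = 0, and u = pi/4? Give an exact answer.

On [0, pi/4], (4*sin(2*u)) - (16*u/pi) = -16*u/pi + 4*sin(2*u) is ≥ 0 throughout, so the area is a single integral of |-16*u/pi + 4*sin(2*u)|.
∫[0,pi/4] (-16*u/pi + 4*sin(2*u)) du = 2 - pi/2.

2 - pi/2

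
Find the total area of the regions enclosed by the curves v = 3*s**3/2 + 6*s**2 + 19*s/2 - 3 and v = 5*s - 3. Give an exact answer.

Set the curves equal: 3*s**3/2 + 6*s**2 + 19*s/2 - 3 = 5*s - 3, so 3*s**3/2 + 6*s**2 + 9*s/2 = 0, which factors as 3*s*(s + 1)*(s + 3)/2 = 0. The curves meet at s = -3, -1, 0.
On [-3, -1], v = 3*s**3/2 + 6*s**2 + 19*s/2 - 3 is on top; that piece has area ∫[-3,-1] (3*s**3/2 + 6*s**2 + 9*s/2) ds = 4.
On [-1, 0], v = 5*s - 3 is on top; that piece has area ∫[-1,0] (-(3*s**3/2 + 6*s**2 + 9*s/2)) ds = 5/8.
Total enclosed area = 4 + 5/8 = 37/8.

37/8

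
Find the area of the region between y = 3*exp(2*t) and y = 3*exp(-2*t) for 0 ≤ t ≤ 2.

On [0, 2], (3*exp(2*t)) - (3*exp(-2*t)) = 3*exp(2*t) - 3*exp(-2*t) is ≥ 0 throughout, so the area is a single integral of |3*exp(2*t) - 3*exp(-2*t)|.
∫[0,2] (3*exp(2*t) - 3*exp(-2*t)) dt = -3 + 3*exp(-4)/2 + 3*exp(4)/2.

-3 + 3*exp(-4)/2 + 3*exp(4)/2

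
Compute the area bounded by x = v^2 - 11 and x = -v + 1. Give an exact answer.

Both boundary curves give x as a function of v, so integrate with respect to v. Setting them equal: v^2 + v - 12 = 0, i.e. (v - 3)*(v + 4) = 0, so they meet at v = -4, 3.
For v in [-4, 3], x = v^2 - 11 is on the left; area = ∫[-4,3] (-(v^2 + v - 12)) dv = 343/6.

343/6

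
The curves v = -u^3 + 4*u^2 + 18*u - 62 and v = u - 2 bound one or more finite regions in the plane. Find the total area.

Set the curves equal: -u^3 + 4*u^2 + 18*u - 62 = u - 2, so -u^3 + 4*u^2 + 17*u - 60 = 0, which factors as -(u - 5)*(u - 3)*(u + 4) = 0. The curves meet at u = -4, 3, 5.
On [-4, 3], v = u - 2 is on top; that piece has area ∫[-4,3] (-(-u^3 + 4*u^2 + 17*u - 60)) du = 3773/12.
On [3, 5], v = -u^3 + 4*u^2 + 18*u - 62 is on top; that piece has area ∫[3,5] (-u^3 + 4*u^2 + 17*u - 60) du = 32/3.
Total enclosed area = 3773/12 + 32/3 = 3901/12.

3901/12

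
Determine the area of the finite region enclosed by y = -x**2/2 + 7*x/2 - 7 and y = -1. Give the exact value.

1/12

Set the curves equal: -x**2/2 + 7*x/2 - 7 = -1, so -x**2/2 + 7*x/2 - 6 = 0, which factors as -(x - 4)*(x - 3)/2 = 0. The curves meet at x = 3, 4.
On [3, 4], y = -x**2/2 + 7*x/2 - 7 is on top; that piece has area ∫[3,4] (-x**2/2 + 7*x/2 - 6) dx = 1/12.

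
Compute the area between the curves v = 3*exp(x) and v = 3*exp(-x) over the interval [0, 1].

-6 + 3*exp(-1) + 3*exp(1)

On [0, 1], (3*exp(x)) - (3*exp(-x)) = 3*exp(x) - 3*exp(-x) is ≥ 0 throughout, so the area is a single integral of |3*exp(x) - 3*exp(-x)|.
∫[0,1] (3*exp(x) - 3*exp(-x)) dx = -6 + 3*exp(-1) + 3*exp(1).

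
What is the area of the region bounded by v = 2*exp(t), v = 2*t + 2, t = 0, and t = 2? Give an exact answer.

-10 + 2*exp(2)

On [0, 2], (2*exp(t)) - (2*t + 2) = -2*t + 2*exp(t) - 2 is ≥ 0 throughout, so the area is a single integral of |-2*t + 2*exp(t) - 2|.
∫[0,2] (-2*t + 2*exp(t) - 2) dt = -10 + 2*exp(2).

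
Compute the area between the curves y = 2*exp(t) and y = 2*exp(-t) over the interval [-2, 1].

The difference (2*exp(t)) - (2*exp(-t)) = 2*exp(t) - 2*exp(-t) changes sign at t = 0 inside [-2, 1], so split the integral there.
∫[-2,0] (2*exp(t) - 2*exp(-t)) dt = -2*exp(2) - 2*exp(-2) + 4; the area of that piece is -4 + 2*exp(-2) + 2*exp(2).
∫[0,1] (2*exp(t) - 2*exp(-t)) dt = -4 + 2*exp(-1) + 2*exp(1).
Total area = (-4 + 2*exp(-2) + 2*exp(2)) + (-4 + 2*exp(-1) + 2*exp(1)) = -8 + 2*exp(-2) + 2*exp(-1) + 2*exp(1) + 2*exp(2).

-8 + 2*exp(-2) + 2*exp(-1) + 2*exp(1) + 2*exp(2)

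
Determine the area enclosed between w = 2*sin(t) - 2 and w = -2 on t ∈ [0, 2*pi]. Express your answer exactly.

8

The difference (2*sin(t) - 2) - (-2) = 2*sin(t) changes sign at t = pi inside [0, 2*pi], so split the integral there.
∫[0,pi] (2*sin(t)) dt = 4.
∫[pi,2*pi] (2*sin(t)) dt = -4; the area of that piece is 4.
Total area = 4 + 4 = 8.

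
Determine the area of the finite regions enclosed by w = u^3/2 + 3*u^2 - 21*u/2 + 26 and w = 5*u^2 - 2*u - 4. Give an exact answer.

3901/24

Set the curves equal: u^3/2 + 3*u^2 - 21*u/2 + 26 = 5*u^2 - 2*u - 4, so u^3/2 - 2*u^2 - 17*u/2 + 30 = 0, which factors as (u - 5)*(u - 3)*(u + 4)/2 = 0. The curves meet at u = -4, 3, 5.
On [-4, 3], w = u^3/2 + 3*u^2 - 21*u/2 + 26 is on top; that piece has area ∫[-4,3] (u^3/2 - 2*u^2 - 17*u/2 + 30) du = 3773/24.
On [3, 5], w = 5*u^2 - 2*u - 4 is on top; that piece has area ∫[3,5] (-(u^3/2 - 2*u^2 - 17*u/2 + 30)) du = 16/3.
Total enclosed area = 3773/24 + 16/3 = 3901/24.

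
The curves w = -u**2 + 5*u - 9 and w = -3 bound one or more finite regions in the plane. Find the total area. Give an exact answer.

Set the curves equal: -u**2 + 5*u - 9 = -3, so -u**2 + 5*u - 6 = 0, which factors as -(u - 3)*(u - 2) = 0. The curves meet at u = 2, 3.
On [2, 3], w = -u**2 + 5*u - 9 is on top; that piece has area ∫[2,3] (-u**2 + 5*u - 6) du = 1/6.

1/6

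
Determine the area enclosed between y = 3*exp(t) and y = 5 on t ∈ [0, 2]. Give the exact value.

-17 - 10*log(3) + 10*log(5) + 3*exp(2)

The difference (3*exp(t)) - (5) = 3*exp(t) - 5 changes sign at t = log(5/3) inside [0, 2], so split the integral there.
∫[0,log(5/3)] (3*exp(t) - 5) dt = log(243/3125) + 2; the area of that piece is -2 + log(3125/243).
∫[log(5/3),2] (3*exp(t) - 5) dt = -15 - 5*log(3) + 5*log(5) + 3*exp(2).
Total area = (-2 + log(3125/243)) + (-15 - 5*log(3) + 5*log(5) + 3*exp(2)) = -17 - 10*log(3) + 10*log(5) + 3*exp(2).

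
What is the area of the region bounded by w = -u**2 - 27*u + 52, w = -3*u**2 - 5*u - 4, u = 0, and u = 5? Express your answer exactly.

The difference (-u**2 - 27*u + 52) - (-3*u**2 - 5*u - 4) = 2*u**2 - 22*u + 56 changes sign at u = 4 inside [0, 5], so split the integral there.
∫[0,4] (2*u**2 - 22*u + 56) du = 272/3.
∫[4,5] (2*u**2 - 22*u + 56) du = -7/3; the area of that piece is 7/3.
Total area = 272/3 + 7/3 = 93.

93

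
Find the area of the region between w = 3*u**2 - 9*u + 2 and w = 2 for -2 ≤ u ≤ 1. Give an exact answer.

59/2

The difference (3*u**2 - 9*u + 2) - (2) = 3*u**2 - 9*u changes sign at u = 0 inside [-2, 1], so split the integral there.
∫[-2,0] (3*u**2 - 9*u) du = 26.
∫[0,1] (3*u**2 - 9*u) du = -7/2; the area of that piece is 7/2.
Total area = 26 + 7/2 = 59/2.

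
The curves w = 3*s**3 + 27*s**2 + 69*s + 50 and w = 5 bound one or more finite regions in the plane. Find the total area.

24

Set the curves equal: 3*s**3 + 27*s**2 + 69*s + 50 = 5, so 3*s**3 + 27*s**2 + 69*s + 45 = 0, which factors as 3*(s + 1)*(s + 3)*(s + 5) = 0. The curves meet at s = -5, -3, -1.
On [-5, -3], w = 3*s**3 + 27*s**2 + 69*s + 50 is on top; that piece has area ∫[-5,-3] (3*s**3 + 27*s**2 + 69*s + 45) ds = 12.
On [-3, -1], w = 5 is on top; that piece has area ∫[-3,-1] (-(3*s**3 + 27*s**2 + 69*s + 45)) ds = 12.
Total enclosed area = 12 + 12 = 24.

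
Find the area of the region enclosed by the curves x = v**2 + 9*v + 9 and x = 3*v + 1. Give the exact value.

Both boundary curves give x as a function of v, so integrate with respect to v. Setting them equal: v**2 + 6*v + 8 = 0, i.e. (v + 2)*(v + 4) = 0, so they meet at v = -4, -2.
For v in [-4, -2], x = v**2 + 9*v + 9 is on the left; area = ∫[-4,-2] (-(v**2 + 6*v + 8)) dv = 4/3.

4/3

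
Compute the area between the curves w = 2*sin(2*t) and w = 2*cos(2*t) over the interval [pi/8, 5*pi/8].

2*sqrt(2)

On [pi/8, 5*pi/8], (2*sin(2*t)) - (2*cos(2*t)) = 2*sin(2*t) - 2*cos(2*t) is ≥ 0 throughout, so the area is a single integral of |2*sin(2*t) - 2*cos(2*t)|.
∫[pi/8,5*pi/8] (2*sin(2*t) - 2*cos(2*t)) dt = 2*sqrt(2).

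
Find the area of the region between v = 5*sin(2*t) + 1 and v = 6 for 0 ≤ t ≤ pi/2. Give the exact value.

-5 + 5*pi/2

On [0, pi/2], (5*sin(2*t) + 1) - (6) = 5*sin(2*t) - 5 is ≤ 0 throughout, so the area is a single integral of |5*sin(2*t) - 5|.
∫[0,pi/2] (5*sin(2*t) - 5) dt = 5 - 5*pi/2; the area of that piece is -5 + 5*pi/2.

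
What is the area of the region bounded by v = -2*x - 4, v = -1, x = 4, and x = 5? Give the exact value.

On [4, 5], (-2*x - 4) - (-1) = -2*x - 3 is ≤ 0 throughout, so the area is a single integral of |-2*x - 3|.
∫[4,5] (-2*x - 3) dx = -12; the area of that piece is 12.

12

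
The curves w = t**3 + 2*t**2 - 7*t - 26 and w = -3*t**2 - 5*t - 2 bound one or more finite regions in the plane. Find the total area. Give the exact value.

443/6

Set the curves equal: t**3 + 2*t**2 - 7*t - 26 = -3*t**2 - 5*t - 2, so t**3 + 5*t**2 - 2*t - 24 = 0, which factors as (t - 2)*(t + 3)*(t + 4) = 0. The curves meet at t = -4, -3, 2.
On [-4, -3], w = t**3 + 2*t**2 - 7*t - 26 is on top; that piece has area ∫[-4,-3] (t**3 + 5*t**2 - 2*t - 24) dt = 11/12.
On [-3, 2], w = -3*t**2 - 5*t - 2 is on top; that piece has area ∫[-3,2] (-(t**3 + 5*t**2 - 2*t - 24)) dt = 875/12.
Total enclosed area = 11/12 + 875/12 = 443/6.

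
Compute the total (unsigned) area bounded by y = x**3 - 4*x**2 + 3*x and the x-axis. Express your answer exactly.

37/12

The curve meets the x-axis where x**3 - 4*x**2 + 3*x = 0, i.e. x*(x - 3)*(x - 1) = 0, at x = 0, 1, 3.
On [0, 1] the curve lies above the axis; ∫[0,1] (x**3 - 4*x**2 + 3*x) dx = 5/12, giving area 5/12.
On [1, 3] the curve lies below the axis; ∫[1,3] (x**3 - 4*x**2 + 3*x) dx = -8/3, giving area 8/3.
Total area = 5/12 + 8/3 = 37/12.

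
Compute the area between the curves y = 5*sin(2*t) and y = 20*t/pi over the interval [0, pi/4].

On [0, pi/4], (5*sin(2*t)) - (20*t/pi) = -20*t/pi + 5*sin(2*t) is ≥ 0 throughout, so the area is a single integral of |-20*t/pi + 5*sin(2*t)|.
∫[0,pi/4] (-20*t/pi + 5*sin(2*t)) dt = 5/2 - 5*pi/8.

5/2 - 5*pi/8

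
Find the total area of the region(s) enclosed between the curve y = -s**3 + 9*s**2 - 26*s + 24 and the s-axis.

The curve meets the s-axis where -s**3 + 9*s**2 - 26*s + 24 = 0, i.e. -(s - 4)*(s - 3)*(s - 2) = 0, at s = 2, 3, 4.
On [2, 3] the curve lies below the axis; ∫[2,3] (-s**3 + 9*s**2 - 26*s + 24) ds = -1/4, giving area 1/4.
On [3, 4] the curve lies above the axis; ∫[3,4] (-s**3 + 9*s**2 - 26*s + 24) ds = 1/4, giving area 1/4.
Total area = 1/4 + 1/4 = 1/2.

1/2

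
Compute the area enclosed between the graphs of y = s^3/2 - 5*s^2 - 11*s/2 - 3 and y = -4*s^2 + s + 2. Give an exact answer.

Set the curves equal: s^3/2 - 5*s^2 - 11*s/2 - 3 = -4*s^2 + s + 2, so s^3/2 - s^2 - 13*s/2 - 5 = 0, which factors as (s - 5)*(s + 1)*(s + 2)/2 = 0. The curves meet at s = -2, -1, 5.
On [-2, -1], y = s^3/2 - 5*s^2 - 11*s/2 - 3 is on top; that piece has area ∫[-2,-1] (s^3/2 - s^2 - 13*s/2 - 5) ds = 13/24.
On [-1, 5], y = -4*s^2 + s + 2 is on top; that piece has area ∫[-1,5] (-(s^3/2 - s^2 - 13*s/2 - 5)) ds = 72.
Total enclosed area = 13/24 + 72 = 1741/24.

1741/24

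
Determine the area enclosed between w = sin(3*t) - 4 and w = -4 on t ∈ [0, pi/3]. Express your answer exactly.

On [0, pi/3], (sin(3*t) - 4) - (-4) = sin(3*t) is ≥ 0 throughout, so the area is a single integral of |sin(3*t)|.
∫[0,pi/3] (sin(3*t)) dt = 2/3.

2/3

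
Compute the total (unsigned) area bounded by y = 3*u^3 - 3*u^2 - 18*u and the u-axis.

253/4

The curve meets the u-axis where 3*u^3 - 3*u^2 - 18*u = 0, i.e. 3*u*(u - 3)*(u + 2) = 0, at u = -2, 0, 3.
On [-2, 0] the curve lies above the axis; ∫[-2,0] (3*u^3 - 3*u^2 - 18*u) du = 16, giving area 16.
On [0, 3] the curve lies below the axis; ∫[0,3] (3*u^3 - 3*u^2 - 18*u) du = -189/4, giving area 189/4.
Total area = 16 + 189/4 = 253/4.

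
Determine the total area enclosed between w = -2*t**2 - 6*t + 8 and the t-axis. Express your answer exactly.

The curve meets the t-axis where -2*t**2 - 6*t + 8 = 0, i.e. -2*(t - 1)*(t + 4) = 0, at t = -4, 1.
On [-4, 1] the curve lies above the axis; ∫[-4,1] (-2*t**2 - 6*t + 8) dt = 125/3, giving area 125/3.

125/3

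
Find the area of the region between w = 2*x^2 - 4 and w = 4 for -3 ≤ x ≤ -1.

The difference (2*x^2 - 4) - (4) = 2*x^2 - 8 changes sign at x = -2 inside [-3, -1], so split the integral there.
∫[-3,-2] (2*x^2 - 8) dx = 14/3.
∫[-2,-1] (2*x^2 - 8) dx = -10/3; the area of that piece is 10/3.
Total area = 14/3 + 10/3 = 8.

8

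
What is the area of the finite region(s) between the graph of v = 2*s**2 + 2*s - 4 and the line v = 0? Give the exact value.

9

The curve meets the s-axis where 2*s**2 + 2*s - 4 = 0, i.e. 2*(s - 1)*(s + 2) = 0, at s = -2, 1.
On [-2, 1] the curve lies below the axis; ∫[-2,1] (2*s**2 + 2*s - 4) ds = -9, giving area 9.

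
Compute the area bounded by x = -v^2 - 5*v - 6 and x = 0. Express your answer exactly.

1/6

Both boundary curves give x as a function of v, so integrate with respect to v. Setting them equal: -v^2 - 5*v - 6 = 0, i.e. -(v + 2)*(v + 3) = 0, so they meet at v = -3, -2.
For v in [-3, -2], x = -v^2 - 5*v - 6 is on the right; area = ∫[-3,-2] (-v^2 - 5*v - 6) dv = 1/6.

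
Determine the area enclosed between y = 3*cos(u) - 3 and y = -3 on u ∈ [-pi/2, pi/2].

On [-pi/2, pi/2], (3*cos(u) - 3) - (-3) = 3*cos(u) is ≥ 0 throughout, so the area is a single integral of |3*cos(u)|.
∫[-pi/2,pi/2] (3*cos(u)) du = 6.

6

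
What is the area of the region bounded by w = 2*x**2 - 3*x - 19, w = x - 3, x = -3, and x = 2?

60

The difference (2*x**2 - 3*x - 19) - (x - 3) = 2*x**2 - 4*x - 16 changes sign at x = -2 inside [-3, 2], so split the integral there.
∫[-3,-2] (2*x**2 - 4*x - 16) dx = 20/3.
∫[-2,2] (2*x**2 - 4*x - 16) dx = -160/3; the area of that piece is 160/3.
Total area = 20/3 + 160/3 = 60.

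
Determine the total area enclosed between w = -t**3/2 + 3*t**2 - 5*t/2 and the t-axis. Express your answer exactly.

131/8

The curve meets the t-axis where -t**3/2 + 3*t**2 - 5*t/2 = 0, i.e. -t*(t - 5)*(t - 1)/2 = 0, at t = 0, 1, 5.
On [0, 1] the curve lies below the axis; ∫[0,1] (-t**3/2 + 3*t**2 - 5*t/2) dt = -3/8, giving area 3/8.
On [1, 5] the curve lies above the axis; ∫[1,5] (-t**3/2 + 3*t**2 - 5*t/2) dt = 16, giving area 16.
Total area = 3/8 + 16 = 131/8.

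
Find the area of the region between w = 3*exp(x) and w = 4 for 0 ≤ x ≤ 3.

-17 - 8*log(3) + 16*log(2) + 3*exp(3)

The difference (3*exp(x)) - (4) = 3*exp(x) - 4 changes sign at x = log(4/3) inside [0, 3], so split the integral there.
∫[0,log(4/3)] (3*exp(x) - 4) dx = log(81/256) + 1; the area of that piece is -1 + log(256/81).
∫[log(4/3),3] (3*exp(x) - 4) dx = -16 - 4*log(3) + 8*log(2) + 3*exp(3).
Total area = (-1 + log(256/81)) + (-16 - 4*log(3) + 8*log(2) + 3*exp(3)) = -17 - 8*log(3) + 16*log(2) + 3*exp(3).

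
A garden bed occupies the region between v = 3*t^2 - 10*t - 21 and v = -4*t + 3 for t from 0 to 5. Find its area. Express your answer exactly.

90

The difference (3*t^2 - 10*t - 21) - (-4*t + 3) = 3*t^2 - 6*t - 24 changes sign at t = 4 inside [0, 5], so split the integral there.
∫[0,4] (3*t^2 - 6*t - 24) dt = -80; the area of that piece is 80.
∫[4,5] (3*t^2 - 6*t - 24) dt = 10.
Total area = 80 + 10 = 90.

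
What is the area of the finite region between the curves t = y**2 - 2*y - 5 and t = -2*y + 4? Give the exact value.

Both boundary curves give t as a function of y, so integrate with respect to y. Setting them equal: y**2 - 9 = 0, i.e. (y - 3)*(y + 3) = 0, so they meet at y = -3, 3.
For y in [-3, 3], t = y**2 - 2*y - 5 is on the left; area = ∫[-3,3] (-(y**2 - 9)) dy = 36.

36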